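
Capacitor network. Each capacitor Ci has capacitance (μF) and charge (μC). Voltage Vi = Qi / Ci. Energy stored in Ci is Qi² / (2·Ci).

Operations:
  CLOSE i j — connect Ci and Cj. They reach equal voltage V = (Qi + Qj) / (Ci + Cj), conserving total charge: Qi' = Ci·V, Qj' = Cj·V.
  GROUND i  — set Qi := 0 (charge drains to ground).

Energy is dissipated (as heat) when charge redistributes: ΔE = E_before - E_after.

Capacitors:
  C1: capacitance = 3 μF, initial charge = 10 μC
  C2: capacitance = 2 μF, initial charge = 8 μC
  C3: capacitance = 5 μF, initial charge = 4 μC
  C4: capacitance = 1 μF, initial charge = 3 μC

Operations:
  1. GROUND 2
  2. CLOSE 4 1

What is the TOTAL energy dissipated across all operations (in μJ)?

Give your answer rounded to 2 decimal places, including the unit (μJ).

Answer: 16.04 μJ

Derivation:
Initial: C1(3μF, Q=10μC, V=3.33V), C2(2μF, Q=8μC, V=4.00V), C3(5μF, Q=4μC, V=0.80V), C4(1μF, Q=3μC, V=3.00V)
Op 1: GROUND 2: Q2=0; energy lost=16.000
Op 2: CLOSE 4-1: Q_total=13.00, C_total=4.00, V=3.25; Q4=3.25, Q1=9.75; dissipated=0.042
Total dissipated: 16.042 μJ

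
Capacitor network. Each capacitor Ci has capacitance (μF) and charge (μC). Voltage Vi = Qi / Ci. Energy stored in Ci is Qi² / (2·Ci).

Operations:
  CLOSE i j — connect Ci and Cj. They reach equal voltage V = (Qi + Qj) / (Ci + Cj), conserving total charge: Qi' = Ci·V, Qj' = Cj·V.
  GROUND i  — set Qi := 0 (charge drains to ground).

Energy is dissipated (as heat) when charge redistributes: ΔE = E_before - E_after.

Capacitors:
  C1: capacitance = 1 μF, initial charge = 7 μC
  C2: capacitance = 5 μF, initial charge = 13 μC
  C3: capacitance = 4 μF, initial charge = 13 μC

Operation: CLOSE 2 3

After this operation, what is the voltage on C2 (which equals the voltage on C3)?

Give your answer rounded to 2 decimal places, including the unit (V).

Answer: 2.89 V

Derivation:
Initial: C1(1μF, Q=7μC, V=7.00V), C2(5μF, Q=13μC, V=2.60V), C3(4μF, Q=13μC, V=3.25V)
Op 1: CLOSE 2-3: Q_total=26.00, C_total=9.00, V=2.89; Q2=14.44, Q3=11.56; dissipated=0.469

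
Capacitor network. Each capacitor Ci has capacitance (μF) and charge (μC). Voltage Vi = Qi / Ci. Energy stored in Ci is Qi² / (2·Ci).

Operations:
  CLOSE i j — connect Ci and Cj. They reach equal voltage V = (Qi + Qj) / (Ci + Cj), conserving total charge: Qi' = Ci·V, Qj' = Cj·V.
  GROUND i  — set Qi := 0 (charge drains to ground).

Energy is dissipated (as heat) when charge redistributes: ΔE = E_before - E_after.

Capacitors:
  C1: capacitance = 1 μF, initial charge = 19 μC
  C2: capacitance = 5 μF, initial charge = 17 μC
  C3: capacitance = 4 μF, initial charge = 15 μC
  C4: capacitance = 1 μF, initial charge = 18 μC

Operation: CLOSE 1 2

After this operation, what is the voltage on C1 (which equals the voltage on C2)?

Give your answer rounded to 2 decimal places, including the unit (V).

Answer: 6.00 V

Derivation:
Initial: C1(1μF, Q=19μC, V=19.00V), C2(5μF, Q=17μC, V=3.40V), C3(4μF, Q=15μC, V=3.75V), C4(1μF, Q=18μC, V=18.00V)
Op 1: CLOSE 1-2: Q_total=36.00, C_total=6.00, V=6.00; Q1=6.00, Q2=30.00; dissipated=101.400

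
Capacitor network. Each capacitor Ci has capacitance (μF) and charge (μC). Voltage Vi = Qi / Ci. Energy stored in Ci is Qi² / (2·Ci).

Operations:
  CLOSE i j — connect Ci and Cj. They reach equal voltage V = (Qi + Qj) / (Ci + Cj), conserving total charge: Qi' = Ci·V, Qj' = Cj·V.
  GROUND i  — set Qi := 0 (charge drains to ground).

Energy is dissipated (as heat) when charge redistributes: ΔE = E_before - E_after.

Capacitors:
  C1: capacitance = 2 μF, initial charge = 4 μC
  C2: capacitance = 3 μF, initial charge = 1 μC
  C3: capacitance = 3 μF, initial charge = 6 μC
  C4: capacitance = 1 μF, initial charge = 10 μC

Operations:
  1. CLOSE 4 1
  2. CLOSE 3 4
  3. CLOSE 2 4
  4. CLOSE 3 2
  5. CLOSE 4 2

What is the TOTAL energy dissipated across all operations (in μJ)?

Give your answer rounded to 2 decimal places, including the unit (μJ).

Initial: C1(2μF, Q=4μC, V=2.00V), C2(3μF, Q=1μC, V=0.33V), C3(3μF, Q=6μC, V=2.00V), C4(1μF, Q=10μC, V=10.00V)
Op 1: CLOSE 4-1: Q_total=14.00, C_total=3.00, V=4.67; Q4=4.67, Q1=9.33; dissipated=21.333
Op 2: CLOSE 3-4: Q_total=10.67, C_total=4.00, V=2.67; Q3=8.00, Q4=2.67; dissipated=2.667
Op 3: CLOSE 2-4: Q_total=3.67, C_total=4.00, V=0.92; Q2=2.75, Q4=0.92; dissipated=2.042
Op 4: CLOSE 3-2: Q_total=10.75, C_total=6.00, V=1.79; Q3=5.38, Q2=5.38; dissipated=2.297
Op 5: CLOSE 4-2: Q_total=6.29, C_total=4.00, V=1.57; Q4=1.57, Q2=4.72; dissipated=0.287
Total dissipated: 28.626 μJ

Answer: 28.63 μJ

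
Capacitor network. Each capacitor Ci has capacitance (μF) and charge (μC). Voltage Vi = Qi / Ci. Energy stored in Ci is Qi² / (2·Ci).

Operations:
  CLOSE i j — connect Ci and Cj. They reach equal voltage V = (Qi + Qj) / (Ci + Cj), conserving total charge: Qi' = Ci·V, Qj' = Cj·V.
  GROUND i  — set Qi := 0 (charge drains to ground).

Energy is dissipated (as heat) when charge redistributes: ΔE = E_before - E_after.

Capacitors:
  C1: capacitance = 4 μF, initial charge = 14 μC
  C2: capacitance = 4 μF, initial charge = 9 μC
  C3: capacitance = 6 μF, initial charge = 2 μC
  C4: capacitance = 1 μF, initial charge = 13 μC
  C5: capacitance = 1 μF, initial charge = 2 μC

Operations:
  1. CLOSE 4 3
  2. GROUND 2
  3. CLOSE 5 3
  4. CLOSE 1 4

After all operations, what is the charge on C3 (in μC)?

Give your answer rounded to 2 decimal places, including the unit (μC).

Initial: C1(4μF, Q=14μC, V=3.50V), C2(4μF, Q=9μC, V=2.25V), C3(6μF, Q=2μC, V=0.33V), C4(1μF, Q=13μC, V=13.00V), C5(1μF, Q=2μC, V=2.00V)
Op 1: CLOSE 4-3: Q_total=15.00, C_total=7.00, V=2.14; Q4=2.14, Q3=12.86; dissipated=68.762
Op 2: GROUND 2: Q2=0; energy lost=10.125
Op 3: CLOSE 5-3: Q_total=14.86, C_total=7.00, V=2.12; Q5=2.12, Q3=12.73; dissipated=0.009
Op 4: CLOSE 1-4: Q_total=16.14, C_total=5.00, V=3.23; Q1=12.91, Q4=3.23; dissipated=0.737
Final charges: Q1=12.91, Q2=0.00, Q3=12.73, Q4=3.23, Q5=2.12

Answer: 12.73 μC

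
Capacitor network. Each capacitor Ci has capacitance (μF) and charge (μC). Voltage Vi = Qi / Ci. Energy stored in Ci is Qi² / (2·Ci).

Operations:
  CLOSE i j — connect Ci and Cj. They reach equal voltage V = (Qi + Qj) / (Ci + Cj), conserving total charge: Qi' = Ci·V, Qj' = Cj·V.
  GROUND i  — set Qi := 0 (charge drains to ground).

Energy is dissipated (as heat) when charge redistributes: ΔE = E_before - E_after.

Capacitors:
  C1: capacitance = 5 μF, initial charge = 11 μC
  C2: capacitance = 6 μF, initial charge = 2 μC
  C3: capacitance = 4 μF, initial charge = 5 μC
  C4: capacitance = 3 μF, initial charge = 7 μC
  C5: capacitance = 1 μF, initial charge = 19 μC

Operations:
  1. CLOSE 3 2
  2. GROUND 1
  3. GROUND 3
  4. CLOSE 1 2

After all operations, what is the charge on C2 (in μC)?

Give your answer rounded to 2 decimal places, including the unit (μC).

Initial: C1(5μF, Q=11μC, V=2.20V), C2(6μF, Q=2μC, V=0.33V), C3(4μF, Q=5μC, V=1.25V), C4(3μF, Q=7μC, V=2.33V), C5(1μF, Q=19μC, V=19.00V)
Op 1: CLOSE 3-2: Q_total=7.00, C_total=10.00, V=0.70; Q3=2.80, Q2=4.20; dissipated=1.008
Op 2: GROUND 1: Q1=0; energy lost=12.100
Op 3: GROUND 3: Q3=0; energy lost=0.980
Op 4: CLOSE 1-2: Q_total=4.20, C_total=11.00, V=0.38; Q1=1.91, Q2=2.29; dissipated=0.668
Final charges: Q1=1.91, Q2=2.29, Q3=0.00, Q4=7.00, Q5=19.00

Answer: 2.29 μC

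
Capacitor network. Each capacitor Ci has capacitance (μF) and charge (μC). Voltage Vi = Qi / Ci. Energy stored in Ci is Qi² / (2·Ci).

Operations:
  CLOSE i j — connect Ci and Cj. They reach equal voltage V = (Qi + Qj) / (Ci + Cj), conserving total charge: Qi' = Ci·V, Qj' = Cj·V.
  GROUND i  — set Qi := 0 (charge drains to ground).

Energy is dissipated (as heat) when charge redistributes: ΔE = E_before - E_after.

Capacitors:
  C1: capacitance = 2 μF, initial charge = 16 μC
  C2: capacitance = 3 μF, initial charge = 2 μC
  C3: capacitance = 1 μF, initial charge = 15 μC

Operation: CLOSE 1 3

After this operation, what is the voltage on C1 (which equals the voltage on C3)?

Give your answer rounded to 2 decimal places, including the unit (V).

Answer: 10.33 V

Derivation:
Initial: C1(2μF, Q=16μC, V=8.00V), C2(3μF, Q=2μC, V=0.67V), C3(1μF, Q=15μC, V=15.00V)
Op 1: CLOSE 1-3: Q_total=31.00, C_total=3.00, V=10.33; Q1=20.67, Q3=10.33; dissipated=16.333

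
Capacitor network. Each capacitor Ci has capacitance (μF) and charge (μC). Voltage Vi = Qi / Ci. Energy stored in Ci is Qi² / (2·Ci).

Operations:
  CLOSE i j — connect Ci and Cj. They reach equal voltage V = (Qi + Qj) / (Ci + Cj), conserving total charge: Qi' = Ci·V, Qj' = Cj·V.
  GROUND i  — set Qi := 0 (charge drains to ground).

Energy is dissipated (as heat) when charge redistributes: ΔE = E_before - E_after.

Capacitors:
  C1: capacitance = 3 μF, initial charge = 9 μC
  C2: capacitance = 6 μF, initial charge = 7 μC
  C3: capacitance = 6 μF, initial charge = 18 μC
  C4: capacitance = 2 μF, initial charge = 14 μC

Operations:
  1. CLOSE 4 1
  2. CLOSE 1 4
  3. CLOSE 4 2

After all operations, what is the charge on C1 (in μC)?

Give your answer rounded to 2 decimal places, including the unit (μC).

Initial: C1(3μF, Q=9μC, V=3.00V), C2(6μF, Q=7μC, V=1.17V), C3(6μF, Q=18μC, V=3.00V), C4(2μF, Q=14μC, V=7.00V)
Op 1: CLOSE 4-1: Q_total=23.00, C_total=5.00, V=4.60; Q4=9.20, Q1=13.80; dissipated=9.600
Op 2: CLOSE 1-4: Q_total=23.00, C_total=5.00, V=4.60; Q1=13.80, Q4=9.20; dissipated=0.000
Op 3: CLOSE 4-2: Q_total=16.20, C_total=8.00, V=2.02; Q4=4.05, Q2=12.15; dissipated=8.841
Final charges: Q1=13.80, Q2=12.15, Q3=18.00, Q4=4.05

Answer: 13.80 μC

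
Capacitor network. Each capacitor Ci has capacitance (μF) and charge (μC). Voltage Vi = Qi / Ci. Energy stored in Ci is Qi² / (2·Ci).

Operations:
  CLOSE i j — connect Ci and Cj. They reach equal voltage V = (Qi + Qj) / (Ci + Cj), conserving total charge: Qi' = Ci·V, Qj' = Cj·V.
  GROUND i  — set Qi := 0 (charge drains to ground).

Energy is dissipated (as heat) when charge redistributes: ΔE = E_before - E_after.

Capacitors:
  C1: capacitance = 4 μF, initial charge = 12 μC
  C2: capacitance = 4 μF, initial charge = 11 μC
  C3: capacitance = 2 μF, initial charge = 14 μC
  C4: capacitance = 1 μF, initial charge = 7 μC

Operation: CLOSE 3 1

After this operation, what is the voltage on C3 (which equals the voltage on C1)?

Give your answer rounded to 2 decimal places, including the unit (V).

Initial: C1(4μF, Q=12μC, V=3.00V), C2(4μF, Q=11μC, V=2.75V), C3(2μF, Q=14μC, V=7.00V), C4(1μF, Q=7μC, V=7.00V)
Op 1: CLOSE 3-1: Q_total=26.00, C_total=6.00, V=4.33; Q3=8.67, Q1=17.33; dissipated=10.667

Answer: 4.33 V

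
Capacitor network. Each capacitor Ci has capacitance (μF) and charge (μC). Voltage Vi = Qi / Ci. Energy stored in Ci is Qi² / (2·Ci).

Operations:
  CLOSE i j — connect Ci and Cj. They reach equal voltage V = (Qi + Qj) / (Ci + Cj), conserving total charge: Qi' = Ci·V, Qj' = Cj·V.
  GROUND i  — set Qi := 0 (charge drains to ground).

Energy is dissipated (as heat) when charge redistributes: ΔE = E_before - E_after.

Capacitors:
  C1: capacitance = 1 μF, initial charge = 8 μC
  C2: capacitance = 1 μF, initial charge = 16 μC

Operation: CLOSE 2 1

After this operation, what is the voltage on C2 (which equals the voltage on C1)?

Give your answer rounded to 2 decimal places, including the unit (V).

Initial: C1(1μF, Q=8μC, V=8.00V), C2(1μF, Q=16μC, V=16.00V)
Op 1: CLOSE 2-1: Q_total=24.00, C_total=2.00, V=12.00; Q2=12.00, Q1=12.00; dissipated=16.000

Answer: 12.00 V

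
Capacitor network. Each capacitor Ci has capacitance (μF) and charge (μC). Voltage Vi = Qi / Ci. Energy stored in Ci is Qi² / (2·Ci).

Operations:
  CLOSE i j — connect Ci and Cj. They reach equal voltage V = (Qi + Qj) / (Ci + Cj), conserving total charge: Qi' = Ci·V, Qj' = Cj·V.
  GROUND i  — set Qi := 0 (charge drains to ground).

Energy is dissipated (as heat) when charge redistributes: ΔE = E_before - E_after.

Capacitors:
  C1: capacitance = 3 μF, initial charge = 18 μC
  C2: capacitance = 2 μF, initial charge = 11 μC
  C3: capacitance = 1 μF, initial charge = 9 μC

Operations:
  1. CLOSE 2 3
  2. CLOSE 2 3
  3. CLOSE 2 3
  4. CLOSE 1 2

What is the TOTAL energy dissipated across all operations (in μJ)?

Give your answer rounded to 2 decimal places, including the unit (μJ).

Initial: C1(3μF, Q=18μC, V=6.00V), C2(2μF, Q=11μC, V=5.50V), C3(1μF, Q=9μC, V=9.00V)
Op 1: CLOSE 2-3: Q_total=20.00, C_total=3.00, V=6.67; Q2=13.33, Q3=6.67; dissipated=4.083
Op 2: CLOSE 2-3: Q_total=20.00, C_total=3.00, V=6.67; Q2=13.33, Q3=6.67; dissipated=0.000
Op 3: CLOSE 2-3: Q_total=20.00, C_total=3.00, V=6.67; Q2=13.33, Q3=6.67; dissipated=0.000
Op 4: CLOSE 1-2: Q_total=31.33, C_total=5.00, V=6.27; Q1=18.80, Q2=12.53; dissipated=0.267
Total dissipated: 4.350 μJ

Answer: 4.35 μJ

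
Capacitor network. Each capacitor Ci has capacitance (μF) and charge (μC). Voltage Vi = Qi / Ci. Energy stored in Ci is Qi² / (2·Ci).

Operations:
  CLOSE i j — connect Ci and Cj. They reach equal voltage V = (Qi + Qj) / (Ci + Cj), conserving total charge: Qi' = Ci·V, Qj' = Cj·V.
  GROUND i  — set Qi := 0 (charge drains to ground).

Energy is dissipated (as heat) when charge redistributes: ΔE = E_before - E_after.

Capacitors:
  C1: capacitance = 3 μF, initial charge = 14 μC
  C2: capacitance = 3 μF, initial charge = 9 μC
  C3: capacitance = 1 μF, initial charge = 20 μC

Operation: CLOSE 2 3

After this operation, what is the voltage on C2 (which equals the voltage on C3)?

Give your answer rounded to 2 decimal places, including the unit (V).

Initial: C1(3μF, Q=14μC, V=4.67V), C2(3μF, Q=9μC, V=3.00V), C3(1μF, Q=20μC, V=20.00V)
Op 1: CLOSE 2-3: Q_total=29.00, C_total=4.00, V=7.25; Q2=21.75, Q3=7.25; dissipated=108.375

Answer: 7.25 V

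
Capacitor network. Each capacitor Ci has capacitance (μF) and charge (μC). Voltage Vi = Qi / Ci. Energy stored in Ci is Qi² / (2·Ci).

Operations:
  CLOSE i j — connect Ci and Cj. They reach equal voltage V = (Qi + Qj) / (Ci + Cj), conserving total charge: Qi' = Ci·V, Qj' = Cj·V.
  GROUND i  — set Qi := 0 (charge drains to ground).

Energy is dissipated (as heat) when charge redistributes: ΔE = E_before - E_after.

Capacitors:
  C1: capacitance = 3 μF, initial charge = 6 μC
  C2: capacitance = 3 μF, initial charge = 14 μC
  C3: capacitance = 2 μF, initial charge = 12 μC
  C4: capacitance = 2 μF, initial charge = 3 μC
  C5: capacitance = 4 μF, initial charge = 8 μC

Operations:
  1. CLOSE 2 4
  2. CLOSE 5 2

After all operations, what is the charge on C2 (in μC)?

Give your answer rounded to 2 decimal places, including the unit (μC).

Initial: C1(3μF, Q=6μC, V=2.00V), C2(3μF, Q=14μC, V=4.67V), C3(2μF, Q=12μC, V=6.00V), C4(2μF, Q=3μC, V=1.50V), C5(4μF, Q=8μC, V=2.00V)
Op 1: CLOSE 2-4: Q_total=17.00, C_total=5.00, V=3.40; Q2=10.20, Q4=6.80; dissipated=6.017
Op 2: CLOSE 5-2: Q_total=18.20, C_total=7.00, V=2.60; Q5=10.40, Q2=7.80; dissipated=1.680
Final charges: Q1=6.00, Q2=7.80, Q3=12.00, Q4=6.80, Q5=10.40

Answer: 7.80 μC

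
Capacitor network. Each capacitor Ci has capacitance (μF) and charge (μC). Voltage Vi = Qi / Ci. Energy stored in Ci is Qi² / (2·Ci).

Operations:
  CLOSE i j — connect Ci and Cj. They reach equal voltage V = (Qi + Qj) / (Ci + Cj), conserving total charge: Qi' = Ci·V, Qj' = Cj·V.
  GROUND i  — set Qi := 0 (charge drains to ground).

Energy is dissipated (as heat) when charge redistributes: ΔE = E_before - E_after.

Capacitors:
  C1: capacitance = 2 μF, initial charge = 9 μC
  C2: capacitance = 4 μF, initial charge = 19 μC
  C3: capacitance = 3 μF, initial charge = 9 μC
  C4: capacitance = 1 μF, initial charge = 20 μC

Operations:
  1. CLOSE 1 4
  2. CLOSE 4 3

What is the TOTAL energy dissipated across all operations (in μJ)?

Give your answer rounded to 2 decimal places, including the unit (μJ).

Initial: C1(2μF, Q=9μC, V=4.50V), C2(4μF, Q=19μC, V=4.75V), C3(3μF, Q=9μC, V=3.00V), C4(1μF, Q=20μC, V=20.00V)
Op 1: CLOSE 1-4: Q_total=29.00, C_total=3.00, V=9.67; Q1=19.33, Q4=9.67; dissipated=80.083
Op 2: CLOSE 4-3: Q_total=18.67, C_total=4.00, V=4.67; Q4=4.67, Q3=14.00; dissipated=16.667
Total dissipated: 96.750 μJ

Answer: 96.75 μJ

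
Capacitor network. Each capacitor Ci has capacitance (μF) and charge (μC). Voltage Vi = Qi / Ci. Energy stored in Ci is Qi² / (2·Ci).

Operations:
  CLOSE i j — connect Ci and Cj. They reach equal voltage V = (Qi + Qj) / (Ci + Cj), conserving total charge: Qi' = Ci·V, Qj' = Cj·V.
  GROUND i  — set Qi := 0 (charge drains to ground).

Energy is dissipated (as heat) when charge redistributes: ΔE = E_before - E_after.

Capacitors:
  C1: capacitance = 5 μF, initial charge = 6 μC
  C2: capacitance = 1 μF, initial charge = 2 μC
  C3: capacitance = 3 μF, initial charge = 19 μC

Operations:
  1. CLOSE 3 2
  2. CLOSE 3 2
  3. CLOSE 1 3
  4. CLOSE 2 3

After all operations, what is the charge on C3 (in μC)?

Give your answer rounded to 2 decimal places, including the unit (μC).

Answer: 10.05 μC

Derivation:
Initial: C1(5μF, Q=6μC, V=1.20V), C2(1μF, Q=2μC, V=2.00V), C3(3μF, Q=19μC, V=6.33V)
Op 1: CLOSE 3-2: Q_total=21.00, C_total=4.00, V=5.25; Q3=15.75, Q2=5.25; dissipated=7.042
Op 2: CLOSE 3-2: Q_total=21.00, C_total=4.00, V=5.25; Q3=15.75, Q2=5.25; dissipated=0.000
Op 3: CLOSE 1-3: Q_total=21.75, C_total=8.00, V=2.72; Q1=13.59, Q3=8.16; dissipated=15.377
Op 4: CLOSE 2-3: Q_total=13.41, C_total=4.00, V=3.35; Q2=3.35, Q3=10.05; dissipated=2.403
Final charges: Q1=13.59, Q2=3.35, Q3=10.05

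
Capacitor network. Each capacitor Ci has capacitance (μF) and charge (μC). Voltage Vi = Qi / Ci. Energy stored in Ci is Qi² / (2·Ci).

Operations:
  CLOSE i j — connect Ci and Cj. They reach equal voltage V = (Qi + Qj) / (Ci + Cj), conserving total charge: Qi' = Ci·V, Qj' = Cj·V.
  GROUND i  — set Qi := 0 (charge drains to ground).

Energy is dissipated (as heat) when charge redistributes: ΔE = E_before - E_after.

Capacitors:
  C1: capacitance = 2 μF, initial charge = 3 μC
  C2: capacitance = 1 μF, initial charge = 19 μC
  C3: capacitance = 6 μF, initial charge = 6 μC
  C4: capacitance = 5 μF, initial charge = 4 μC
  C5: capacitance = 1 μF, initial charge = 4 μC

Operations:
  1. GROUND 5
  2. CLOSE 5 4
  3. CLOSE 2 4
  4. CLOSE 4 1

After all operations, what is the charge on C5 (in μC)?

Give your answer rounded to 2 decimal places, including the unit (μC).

Initial: C1(2μF, Q=3μC, V=1.50V), C2(1μF, Q=19μC, V=19.00V), C3(6μF, Q=6μC, V=1.00V), C4(5μF, Q=4μC, V=0.80V), C5(1μF, Q=4μC, V=4.00V)
Op 1: GROUND 5: Q5=0; energy lost=8.000
Op 2: CLOSE 5-4: Q_total=4.00, C_total=6.00, V=0.67; Q5=0.67, Q4=3.33; dissipated=0.267
Op 3: CLOSE 2-4: Q_total=22.33, C_total=6.00, V=3.72; Q2=3.72, Q4=18.61; dissipated=140.046
Op 4: CLOSE 4-1: Q_total=21.61, C_total=7.00, V=3.09; Q4=15.44, Q1=6.17; dissipated=3.527
Final charges: Q1=6.17, Q2=3.72, Q3=6.00, Q4=15.44, Q5=0.67

Answer: 0.67 μC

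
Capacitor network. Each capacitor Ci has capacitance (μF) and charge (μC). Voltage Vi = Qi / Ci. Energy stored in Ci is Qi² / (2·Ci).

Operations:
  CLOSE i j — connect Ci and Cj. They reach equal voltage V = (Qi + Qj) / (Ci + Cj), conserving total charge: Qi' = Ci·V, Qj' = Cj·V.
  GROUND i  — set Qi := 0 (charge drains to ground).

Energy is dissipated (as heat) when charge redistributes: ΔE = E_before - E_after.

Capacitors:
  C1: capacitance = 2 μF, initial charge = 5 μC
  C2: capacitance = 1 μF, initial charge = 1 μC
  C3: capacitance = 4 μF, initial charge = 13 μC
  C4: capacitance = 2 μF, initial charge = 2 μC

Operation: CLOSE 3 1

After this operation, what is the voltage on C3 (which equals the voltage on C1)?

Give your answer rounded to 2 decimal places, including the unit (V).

Initial: C1(2μF, Q=5μC, V=2.50V), C2(1μF, Q=1μC, V=1.00V), C3(4μF, Q=13μC, V=3.25V), C4(2μF, Q=2μC, V=1.00V)
Op 1: CLOSE 3-1: Q_total=18.00, C_total=6.00, V=3.00; Q3=12.00, Q1=6.00; dissipated=0.375

Answer: 3.00 V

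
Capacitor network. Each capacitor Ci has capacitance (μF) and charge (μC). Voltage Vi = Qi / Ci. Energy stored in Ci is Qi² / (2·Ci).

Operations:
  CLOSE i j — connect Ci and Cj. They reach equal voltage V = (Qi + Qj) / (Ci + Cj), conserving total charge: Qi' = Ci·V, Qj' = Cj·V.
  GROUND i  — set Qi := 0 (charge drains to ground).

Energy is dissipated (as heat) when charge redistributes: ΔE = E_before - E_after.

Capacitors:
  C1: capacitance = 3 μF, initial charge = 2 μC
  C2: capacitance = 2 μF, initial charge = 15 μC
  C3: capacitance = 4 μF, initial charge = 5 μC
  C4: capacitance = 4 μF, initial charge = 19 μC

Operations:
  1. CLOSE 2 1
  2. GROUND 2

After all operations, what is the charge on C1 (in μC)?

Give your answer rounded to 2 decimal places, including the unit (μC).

Answer: 10.20 μC

Derivation:
Initial: C1(3μF, Q=2μC, V=0.67V), C2(2μF, Q=15μC, V=7.50V), C3(4μF, Q=5μC, V=1.25V), C4(4μF, Q=19μC, V=4.75V)
Op 1: CLOSE 2-1: Q_total=17.00, C_total=5.00, V=3.40; Q2=6.80, Q1=10.20; dissipated=28.017
Op 2: GROUND 2: Q2=0; energy lost=11.560
Final charges: Q1=10.20, Q2=0.00, Q3=5.00, Q4=19.00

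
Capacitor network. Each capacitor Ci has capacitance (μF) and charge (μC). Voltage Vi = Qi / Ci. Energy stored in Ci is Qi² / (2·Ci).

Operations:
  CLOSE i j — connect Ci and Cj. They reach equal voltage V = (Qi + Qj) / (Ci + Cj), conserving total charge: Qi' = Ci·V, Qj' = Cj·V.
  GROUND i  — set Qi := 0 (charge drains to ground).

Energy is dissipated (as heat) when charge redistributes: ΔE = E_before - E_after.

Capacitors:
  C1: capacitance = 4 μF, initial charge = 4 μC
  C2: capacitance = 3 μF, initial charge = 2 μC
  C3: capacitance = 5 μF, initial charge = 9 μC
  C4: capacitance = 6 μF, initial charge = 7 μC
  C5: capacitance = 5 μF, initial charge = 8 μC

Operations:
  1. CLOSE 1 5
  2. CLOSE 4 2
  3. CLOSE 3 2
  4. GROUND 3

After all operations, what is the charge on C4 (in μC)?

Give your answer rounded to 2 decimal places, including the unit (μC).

Initial: C1(4μF, Q=4μC, V=1.00V), C2(3μF, Q=2μC, V=0.67V), C3(5μF, Q=9μC, V=1.80V), C4(6μF, Q=7μC, V=1.17V), C5(5μF, Q=8μC, V=1.60V)
Op 1: CLOSE 1-5: Q_total=12.00, C_total=9.00, V=1.33; Q1=5.33, Q5=6.67; dissipated=0.400
Op 2: CLOSE 4-2: Q_total=9.00, C_total=9.00, V=1.00; Q4=6.00, Q2=3.00; dissipated=0.250
Op 3: CLOSE 3-2: Q_total=12.00, C_total=8.00, V=1.50; Q3=7.50, Q2=4.50; dissipated=0.600
Op 4: GROUND 3: Q3=0; energy lost=5.625
Final charges: Q1=5.33, Q2=4.50, Q3=0.00, Q4=6.00, Q5=6.67

Answer: 6.00 μC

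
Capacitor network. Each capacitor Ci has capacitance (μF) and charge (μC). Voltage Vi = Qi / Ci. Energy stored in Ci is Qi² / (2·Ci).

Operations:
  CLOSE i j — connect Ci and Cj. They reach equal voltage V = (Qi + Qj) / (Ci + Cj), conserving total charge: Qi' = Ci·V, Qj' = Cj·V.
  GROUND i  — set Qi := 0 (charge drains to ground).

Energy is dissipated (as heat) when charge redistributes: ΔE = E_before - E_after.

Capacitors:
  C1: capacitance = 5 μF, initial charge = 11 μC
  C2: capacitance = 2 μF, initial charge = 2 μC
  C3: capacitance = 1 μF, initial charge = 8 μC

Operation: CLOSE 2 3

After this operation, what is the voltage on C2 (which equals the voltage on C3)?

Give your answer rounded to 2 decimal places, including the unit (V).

Answer: 3.33 V

Derivation:
Initial: C1(5μF, Q=11μC, V=2.20V), C2(2μF, Q=2μC, V=1.00V), C3(1μF, Q=8μC, V=8.00V)
Op 1: CLOSE 2-3: Q_total=10.00, C_total=3.00, V=3.33; Q2=6.67, Q3=3.33; dissipated=16.333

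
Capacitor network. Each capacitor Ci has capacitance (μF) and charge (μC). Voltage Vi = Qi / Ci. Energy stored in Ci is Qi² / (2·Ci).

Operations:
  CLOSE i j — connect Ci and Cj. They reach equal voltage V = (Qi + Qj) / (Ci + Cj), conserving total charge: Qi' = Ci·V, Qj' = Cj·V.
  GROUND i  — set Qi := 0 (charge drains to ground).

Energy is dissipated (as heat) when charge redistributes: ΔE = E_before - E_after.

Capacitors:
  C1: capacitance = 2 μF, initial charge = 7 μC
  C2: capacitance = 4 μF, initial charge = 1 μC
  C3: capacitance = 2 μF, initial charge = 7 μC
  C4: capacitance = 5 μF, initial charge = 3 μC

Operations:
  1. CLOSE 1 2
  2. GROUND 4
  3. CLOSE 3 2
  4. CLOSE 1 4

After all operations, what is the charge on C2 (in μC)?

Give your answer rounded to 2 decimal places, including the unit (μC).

Initial: C1(2μF, Q=7μC, V=3.50V), C2(4μF, Q=1μC, V=0.25V), C3(2μF, Q=7μC, V=3.50V), C4(5μF, Q=3μC, V=0.60V)
Op 1: CLOSE 1-2: Q_total=8.00, C_total=6.00, V=1.33; Q1=2.67, Q2=5.33; dissipated=7.042
Op 2: GROUND 4: Q4=0; energy lost=0.900
Op 3: CLOSE 3-2: Q_total=12.33, C_total=6.00, V=2.06; Q3=4.11, Q2=8.22; dissipated=3.130
Op 4: CLOSE 1-4: Q_total=2.67, C_total=7.00, V=0.38; Q1=0.76, Q4=1.90; dissipated=1.270
Final charges: Q1=0.76, Q2=8.22, Q3=4.11, Q4=1.90

Answer: 8.22 μC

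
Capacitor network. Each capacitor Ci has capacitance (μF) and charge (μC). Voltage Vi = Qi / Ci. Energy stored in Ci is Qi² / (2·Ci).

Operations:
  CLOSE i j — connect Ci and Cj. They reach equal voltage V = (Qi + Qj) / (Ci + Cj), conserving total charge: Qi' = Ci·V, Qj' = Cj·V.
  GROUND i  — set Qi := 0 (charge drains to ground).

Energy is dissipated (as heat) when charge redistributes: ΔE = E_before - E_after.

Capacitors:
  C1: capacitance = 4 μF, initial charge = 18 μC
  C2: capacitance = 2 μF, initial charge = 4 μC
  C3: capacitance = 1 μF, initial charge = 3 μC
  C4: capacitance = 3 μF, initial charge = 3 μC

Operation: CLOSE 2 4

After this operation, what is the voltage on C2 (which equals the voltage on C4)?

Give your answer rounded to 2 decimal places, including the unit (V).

Initial: C1(4μF, Q=18μC, V=4.50V), C2(2μF, Q=4μC, V=2.00V), C3(1μF, Q=3μC, V=3.00V), C4(3μF, Q=3μC, V=1.00V)
Op 1: CLOSE 2-4: Q_total=7.00, C_total=5.00, V=1.40; Q2=2.80, Q4=4.20; dissipated=0.600

Answer: 1.40 V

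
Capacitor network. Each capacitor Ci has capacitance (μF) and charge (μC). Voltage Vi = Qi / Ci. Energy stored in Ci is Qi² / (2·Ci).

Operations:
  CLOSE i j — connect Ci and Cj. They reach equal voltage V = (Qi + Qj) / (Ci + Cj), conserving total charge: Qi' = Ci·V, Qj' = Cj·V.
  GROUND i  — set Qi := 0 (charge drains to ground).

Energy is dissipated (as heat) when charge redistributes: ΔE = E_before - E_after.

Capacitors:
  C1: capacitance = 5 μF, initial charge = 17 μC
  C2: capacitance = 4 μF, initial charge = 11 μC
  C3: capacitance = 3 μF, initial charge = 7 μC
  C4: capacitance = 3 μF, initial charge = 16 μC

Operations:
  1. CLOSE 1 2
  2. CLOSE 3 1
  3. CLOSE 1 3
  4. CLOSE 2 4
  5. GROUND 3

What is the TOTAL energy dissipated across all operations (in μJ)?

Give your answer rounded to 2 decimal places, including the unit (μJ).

Answer: 17.19 μJ

Derivation:
Initial: C1(5μF, Q=17μC, V=3.40V), C2(4μF, Q=11μC, V=2.75V), C3(3μF, Q=7μC, V=2.33V), C4(3μF, Q=16μC, V=5.33V)
Op 1: CLOSE 1-2: Q_total=28.00, C_total=9.00, V=3.11; Q1=15.56, Q2=12.44; dissipated=0.469
Op 2: CLOSE 3-1: Q_total=22.56, C_total=8.00, V=2.82; Q3=8.46, Q1=14.10; dissipated=0.567
Op 3: CLOSE 1-3: Q_total=22.56, C_total=8.00, V=2.82; Q1=14.10, Q3=8.46; dissipated=0.000
Op 4: CLOSE 2-4: Q_total=28.44, C_total=7.00, V=4.06; Q2=16.25, Q4=12.19; dissipated=4.233
Op 5: GROUND 3: Q3=0; energy lost=11.924
Total dissipated: 17.193 μJ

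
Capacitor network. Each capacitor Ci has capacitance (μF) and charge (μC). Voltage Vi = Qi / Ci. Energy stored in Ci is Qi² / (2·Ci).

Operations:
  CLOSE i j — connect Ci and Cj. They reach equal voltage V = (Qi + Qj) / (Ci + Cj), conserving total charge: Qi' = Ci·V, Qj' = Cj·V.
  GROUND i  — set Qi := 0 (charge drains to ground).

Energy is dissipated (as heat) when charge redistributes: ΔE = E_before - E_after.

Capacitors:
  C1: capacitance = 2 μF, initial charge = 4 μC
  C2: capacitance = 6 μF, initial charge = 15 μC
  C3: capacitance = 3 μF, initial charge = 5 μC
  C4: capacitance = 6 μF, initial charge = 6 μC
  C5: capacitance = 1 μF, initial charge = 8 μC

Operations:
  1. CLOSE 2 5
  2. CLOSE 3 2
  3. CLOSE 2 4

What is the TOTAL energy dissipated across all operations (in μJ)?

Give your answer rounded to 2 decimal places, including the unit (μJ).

Initial: C1(2μF, Q=4μC, V=2.00V), C2(6μF, Q=15μC, V=2.50V), C3(3μF, Q=5μC, V=1.67V), C4(6μF, Q=6μC, V=1.00V), C5(1μF, Q=8μC, V=8.00V)
Op 1: CLOSE 2-5: Q_total=23.00, C_total=7.00, V=3.29; Q2=19.71, Q5=3.29; dissipated=12.964
Op 2: CLOSE 3-2: Q_total=24.71, C_total=9.00, V=2.75; Q3=8.24, Q2=16.48; dissipated=2.621
Op 3: CLOSE 2-4: Q_total=22.48, C_total=12.00, V=1.87; Q2=11.24, Q4=11.24; dissipated=4.573
Total dissipated: 20.159 μJ

Answer: 20.16 μJ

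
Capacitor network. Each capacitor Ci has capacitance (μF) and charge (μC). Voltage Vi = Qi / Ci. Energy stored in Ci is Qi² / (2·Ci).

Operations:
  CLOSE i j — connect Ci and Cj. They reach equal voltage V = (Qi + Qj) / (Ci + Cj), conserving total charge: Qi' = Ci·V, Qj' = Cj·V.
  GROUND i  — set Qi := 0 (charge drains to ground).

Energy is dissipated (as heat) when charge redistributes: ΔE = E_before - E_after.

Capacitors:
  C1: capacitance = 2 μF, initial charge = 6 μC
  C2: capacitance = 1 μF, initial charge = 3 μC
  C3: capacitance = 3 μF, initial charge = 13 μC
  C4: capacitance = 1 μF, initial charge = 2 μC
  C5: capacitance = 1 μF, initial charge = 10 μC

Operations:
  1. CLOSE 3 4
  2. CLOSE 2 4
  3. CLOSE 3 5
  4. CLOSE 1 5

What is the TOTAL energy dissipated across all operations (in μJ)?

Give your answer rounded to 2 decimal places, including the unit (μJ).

Answer: 18.61 μJ

Derivation:
Initial: C1(2μF, Q=6μC, V=3.00V), C2(1μF, Q=3μC, V=3.00V), C3(3μF, Q=13μC, V=4.33V), C4(1μF, Q=2μC, V=2.00V), C5(1μF, Q=10μC, V=10.00V)
Op 1: CLOSE 3-4: Q_total=15.00, C_total=4.00, V=3.75; Q3=11.25, Q4=3.75; dissipated=2.042
Op 2: CLOSE 2-4: Q_total=6.75, C_total=2.00, V=3.38; Q2=3.38, Q4=3.38; dissipated=0.141
Op 3: CLOSE 3-5: Q_total=21.25, C_total=4.00, V=5.31; Q3=15.94, Q5=5.31; dissipated=14.648
Op 4: CLOSE 1-5: Q_total=11.31, C_total=3.00, V=3.77; Q1=7.54, Q5=3.77; dissipated=1.783
Total dissipated: 18.613 μJ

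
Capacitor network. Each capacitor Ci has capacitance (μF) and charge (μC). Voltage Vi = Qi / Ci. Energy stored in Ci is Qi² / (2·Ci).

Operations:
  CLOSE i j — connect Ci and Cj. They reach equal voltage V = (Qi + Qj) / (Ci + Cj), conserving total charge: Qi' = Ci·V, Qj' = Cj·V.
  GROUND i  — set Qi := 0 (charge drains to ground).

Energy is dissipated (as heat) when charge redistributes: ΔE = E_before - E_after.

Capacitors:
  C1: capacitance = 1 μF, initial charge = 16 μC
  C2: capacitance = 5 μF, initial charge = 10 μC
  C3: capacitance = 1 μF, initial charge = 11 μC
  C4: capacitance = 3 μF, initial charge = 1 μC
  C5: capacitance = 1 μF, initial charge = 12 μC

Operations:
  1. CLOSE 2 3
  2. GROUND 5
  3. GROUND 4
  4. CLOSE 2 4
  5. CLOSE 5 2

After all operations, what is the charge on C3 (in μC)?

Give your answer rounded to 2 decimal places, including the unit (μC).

Initial: C1(1μF, Q=16μC, V=16.00V), C2(5μF, Q=10μC, V=2.00V), C3(1μF, Q=11μC, V=11.00V), C4(3μF, Q=1μC, V=0.33V), C5(1μF, Q=12μC, V=12.00V)
Op 1: CLOSE 2-3: Q_total=21.00, C_total=6.00, V=3.50; Q2=17.50, Q3=3.50; dissipated=33.750
Op 2: GROUND 5: Q5=0; energy lost=72.000
Op 3: GROUND 4: Q4=0; energy lost=0.167
Op 4: CLOSE 2-4: Q_total=17.50, C_total=8.00, V=2.19; Q2=10.94, Q4=6.56; dissipated=11.484
Op 5: CLOSE 5-2: Q_total=10.94, C_total=6.00, V=1.82; Q5=1.82, Q2=9.11; dissipated=1.994
Final charges: Q1=16.00, Q2=9.11, Q3=3.50, Q4=6.56, Q5=1.82

Answer: 3.50 μC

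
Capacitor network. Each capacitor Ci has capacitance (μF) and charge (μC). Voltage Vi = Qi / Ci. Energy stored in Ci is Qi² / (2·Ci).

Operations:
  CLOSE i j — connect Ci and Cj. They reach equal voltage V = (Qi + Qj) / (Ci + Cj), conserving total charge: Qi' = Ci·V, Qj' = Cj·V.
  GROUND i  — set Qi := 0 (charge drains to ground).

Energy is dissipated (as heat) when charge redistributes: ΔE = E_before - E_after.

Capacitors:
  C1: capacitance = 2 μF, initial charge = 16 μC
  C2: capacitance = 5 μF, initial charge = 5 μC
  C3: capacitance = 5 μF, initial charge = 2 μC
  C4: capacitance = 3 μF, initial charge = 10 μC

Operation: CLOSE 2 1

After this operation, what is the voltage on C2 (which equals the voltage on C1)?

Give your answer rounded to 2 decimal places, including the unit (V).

Initial: C1(2μF, Q=16μC, V=8.00V), C2(5μF, Q=5μC, V=1.00V), C3(5μF, Q=2μC, V=0.40V), C4(3μF, Q=10μC, V=3.33V)
Op 1: CLOSE 2-1: Q_total=21.00, C_total=7.00, V=3.00; Q2=15.00, Q1=6.00; dissipated=35.000

Answer: 3.00 V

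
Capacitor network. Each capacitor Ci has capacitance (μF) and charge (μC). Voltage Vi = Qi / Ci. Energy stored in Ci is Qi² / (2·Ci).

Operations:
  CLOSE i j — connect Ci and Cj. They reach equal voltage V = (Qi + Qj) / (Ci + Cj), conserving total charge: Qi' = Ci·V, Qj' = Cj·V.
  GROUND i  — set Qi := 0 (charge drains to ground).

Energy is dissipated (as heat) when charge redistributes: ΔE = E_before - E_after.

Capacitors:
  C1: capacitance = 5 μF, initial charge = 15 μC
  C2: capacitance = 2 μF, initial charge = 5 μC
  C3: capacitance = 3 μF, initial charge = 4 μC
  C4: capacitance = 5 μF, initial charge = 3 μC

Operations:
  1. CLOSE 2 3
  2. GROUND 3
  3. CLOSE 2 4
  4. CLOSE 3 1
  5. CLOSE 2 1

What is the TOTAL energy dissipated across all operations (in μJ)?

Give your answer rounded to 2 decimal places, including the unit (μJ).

Initial: C1(5μF, Q=15μC, V=3.00V), C2(2μF, Q=5μC, V=2.50V), C3(3μF, Q=4μC, V=1.33V), C4(5μF, Q=3μC, V=0.60V)
Op 1: CLOSE 2-3: Q_total=9.00, C_total=5.00, V=1.80; Q2=3.60, Q3=5.40; dissipated=0.817
Op 2: GROUND 3: Q3=0; energy lost=4.860
Op 3: CLOSE 2-4: Q_total=6.60, C_total=7.00, V=0.94; Q2=1.89, Q4=4.71; dissipated=1.029
Op 4: CLOSE 3-1: Q_total=15.00, C_total=8.00, V=1.88; Q3=5.62, Q1=9.38; dissipated=8.438
Op 5: CLOSE 2-1: Q_total=11.26, C_total=7.00, V=1.61; Q2=3.22, Q1=8.04; dissipated=0.621
Total dissipated: 15.763 μJ

Answer: 15.76 μJ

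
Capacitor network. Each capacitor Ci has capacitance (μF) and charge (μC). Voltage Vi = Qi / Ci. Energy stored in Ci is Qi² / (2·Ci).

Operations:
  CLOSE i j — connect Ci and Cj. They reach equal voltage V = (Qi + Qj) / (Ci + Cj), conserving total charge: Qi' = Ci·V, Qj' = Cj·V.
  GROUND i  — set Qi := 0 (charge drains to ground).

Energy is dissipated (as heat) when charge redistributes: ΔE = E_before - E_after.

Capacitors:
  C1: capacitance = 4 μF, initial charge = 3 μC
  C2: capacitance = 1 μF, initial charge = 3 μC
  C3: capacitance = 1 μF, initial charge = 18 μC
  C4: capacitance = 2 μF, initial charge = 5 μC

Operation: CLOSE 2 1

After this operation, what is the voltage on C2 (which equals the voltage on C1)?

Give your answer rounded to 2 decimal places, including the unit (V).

Initial: C1(4μF, Q=3μC, V=0.75V), C2(1μF, Q=3μC, V=3.00V), C3(1μF, Q=18μC, V=18.00V), C4(2μF, Q=5μC, V=2.50V)
Op 1: CLOSE 2-1: Q_total=6.00, C_total=5.00, V=1.20; Q2=1.20, Q1=4.80; dissipated=2.025

Answer: 1.20 V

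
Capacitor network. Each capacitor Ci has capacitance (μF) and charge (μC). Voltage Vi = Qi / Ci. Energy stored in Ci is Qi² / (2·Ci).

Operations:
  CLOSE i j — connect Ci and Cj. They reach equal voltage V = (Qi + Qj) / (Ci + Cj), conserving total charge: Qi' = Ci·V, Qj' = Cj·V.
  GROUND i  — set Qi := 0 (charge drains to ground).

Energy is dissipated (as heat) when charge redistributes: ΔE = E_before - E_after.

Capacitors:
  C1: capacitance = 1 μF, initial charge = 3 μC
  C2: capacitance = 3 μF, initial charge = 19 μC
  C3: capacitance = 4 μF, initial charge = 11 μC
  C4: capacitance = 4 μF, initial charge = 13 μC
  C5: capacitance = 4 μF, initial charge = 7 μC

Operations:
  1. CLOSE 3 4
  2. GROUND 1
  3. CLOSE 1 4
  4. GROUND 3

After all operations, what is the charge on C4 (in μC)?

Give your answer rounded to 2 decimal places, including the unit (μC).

Initial: C1(1μF, Q=3μC, V=3.00V), C2(3μF, Q=19μC, V=6.33V), C3(4μF, Q=11μC, V=2.75V), C4(4μF, Q=13μC, V=3.25V), C5(4μF, Q=7μC, V=1.75V)
Op 1: CLOSE 3-4: Q_total=24.00, C_total=8.00, V=3.00; Q3=12.00, Q4=12.00; dissipated=0.250
Op 2: GROUND 1: Q1=0; energy lost=4.500
Op 3: CLOSE 1-4: Q_total=12.00, C_total=5.00, V=2.40; Q1=2.40, Q4=9.60; dissipated=3.600
Op 4: GROUND 3: Q3=0; energy lost=18.000
Final charges: Q1=2.40, Q2=19.00, Q3=0.00, Q4=9.60, Q5=7.00

Answer: 9.60 μC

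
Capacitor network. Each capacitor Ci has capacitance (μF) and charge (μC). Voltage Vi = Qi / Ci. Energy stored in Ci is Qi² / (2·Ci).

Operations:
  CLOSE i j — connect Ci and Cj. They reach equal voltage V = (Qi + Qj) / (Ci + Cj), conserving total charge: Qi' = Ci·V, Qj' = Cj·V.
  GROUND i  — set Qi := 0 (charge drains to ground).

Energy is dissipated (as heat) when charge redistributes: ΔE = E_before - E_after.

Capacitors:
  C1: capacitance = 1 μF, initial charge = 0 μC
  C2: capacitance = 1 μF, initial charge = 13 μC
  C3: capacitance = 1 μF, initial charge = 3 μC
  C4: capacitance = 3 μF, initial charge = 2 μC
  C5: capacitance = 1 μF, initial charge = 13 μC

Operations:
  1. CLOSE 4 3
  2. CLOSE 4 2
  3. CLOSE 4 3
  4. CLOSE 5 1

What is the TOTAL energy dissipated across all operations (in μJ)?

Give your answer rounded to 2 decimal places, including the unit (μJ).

Answer: 99.30 μJ

Derivation:
Initial: C1(1μF, Q=0μC, V=0.00V), C2(1μF, Q=13μC, V=13.00V), C3(1μF, Q=3μC, V=3.00V), C4(3μF, Q=2μC, V=0.67V), C5(1μF, Q=13μC, V=13.00V)
Op 1: CLOSE 4-3: Q_total=5.00, C_total=4.00, V=1.25; Q4=3.75, Q3=1.25; dissipated=2.042
Op 2: CLOSE 4-2: Q_total=16.75, C_total=4.00, V=4.19; Q4=12.56, Q2=4.19; dissipated=51.773
Op 3: CLOSE 4-3: Q_total=13.81, C_total=4.00, V=3.45; Q4=10.36, Q3=3.45; dissipated=3.236
Op 4: CLOSE 5-1: Q_total=13.00, C_total=2.00, V=6.50; Q5=6.50, Q1=6.50; dissipated=42.250
Total dissipated: 99.301 μJ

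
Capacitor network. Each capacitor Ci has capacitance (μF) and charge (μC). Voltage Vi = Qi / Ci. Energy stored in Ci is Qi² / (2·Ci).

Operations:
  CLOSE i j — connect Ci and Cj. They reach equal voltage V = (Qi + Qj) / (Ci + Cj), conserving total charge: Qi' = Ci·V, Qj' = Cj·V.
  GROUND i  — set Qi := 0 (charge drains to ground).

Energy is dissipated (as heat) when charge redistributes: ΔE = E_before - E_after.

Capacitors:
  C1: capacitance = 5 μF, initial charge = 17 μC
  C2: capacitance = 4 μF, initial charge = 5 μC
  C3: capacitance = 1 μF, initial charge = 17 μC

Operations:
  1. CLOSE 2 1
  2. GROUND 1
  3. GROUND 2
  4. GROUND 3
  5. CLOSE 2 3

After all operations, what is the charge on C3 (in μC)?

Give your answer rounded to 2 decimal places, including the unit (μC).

Initial: C1(5μF, Q=17μC, V=3.40V), C2(4μF, Q=5μC, V=1.25V), C3(1μF, Q=17μC, V=17.00V)
Op 1: CLOSE 2-1: Q_total=22.00, C_total=9.00, V=2.44; Q2=9.78, Q1=12.22; dissipated=5.136
Op 2: GROUND 1: Q1=0; energy lost=14.938
Op 3: GROUND 2: Q2=0; energy lost=11.951
Op 4: GROUND 3: Q3=0; energy lost=144.500
Op 5: CLOSE 2-3: Q_total=0.00, C_total=5.00, V=0.00; Q2=0.00, Q3=0.00; dissipated=0.000
Final charges: Q1=0.00, Q2=0.00, Q3=0.00

Answer: 0.00 μC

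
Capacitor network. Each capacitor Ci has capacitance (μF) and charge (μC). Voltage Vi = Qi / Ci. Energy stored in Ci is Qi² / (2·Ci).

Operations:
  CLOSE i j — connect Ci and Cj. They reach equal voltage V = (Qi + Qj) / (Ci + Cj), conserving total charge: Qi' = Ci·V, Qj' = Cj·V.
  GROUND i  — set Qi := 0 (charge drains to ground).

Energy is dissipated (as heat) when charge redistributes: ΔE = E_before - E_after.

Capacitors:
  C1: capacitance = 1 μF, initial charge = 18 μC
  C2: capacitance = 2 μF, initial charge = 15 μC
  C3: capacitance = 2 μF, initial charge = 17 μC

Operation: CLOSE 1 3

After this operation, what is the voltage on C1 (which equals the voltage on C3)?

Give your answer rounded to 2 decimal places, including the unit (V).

Initial: C1(1μF, Q=18μC, V=18.00V), C2(2μF, Q=15μC, V=7.50V), C3(2μF, Q=17μC, V=8.50V)
Op 1: CLOSE 1-3: Q_total=35.00, C_total=3.00, V=11.67; Q1=11.67, Q3=23.33; dissipated=30.083

Answer: 11.67 V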